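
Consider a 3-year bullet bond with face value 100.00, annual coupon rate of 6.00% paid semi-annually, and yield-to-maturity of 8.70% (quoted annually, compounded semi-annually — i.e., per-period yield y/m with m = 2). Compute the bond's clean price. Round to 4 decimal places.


Coupon per period c = face * coupon_rate / m = 3.000000
Periods per year m = 2; per-period yield y/m = 0.043500
Number of cashflows N = 6
Cashflows (t years, CF_t, discount factor 1/(1+y/m)^(m*t), PV):
  t = 0.5000: CF_t = 3.000000, DF = 0.958313, PV = 2.874940
  t = 1.0000: CF_t = 3.000000, DF = 0.918365, PV = 2.755094
  t = 1.5000: CF_t = 3.000000, DF = 0.880081, PV = 2.640243
  t = 2.0000: CF_t = 3.000000, DF = 0.843393, PV = 2.530180
  t = 2.5000: CF_t = 3.000000, DF = 0.808235, PV = 2.424705
  t = 3.0000: CF_t = 103.000000, DF = 0.774543, PV = 79.777882
Price P = sum_t PV_t = 93.003045

Answer: Price = 93.0030


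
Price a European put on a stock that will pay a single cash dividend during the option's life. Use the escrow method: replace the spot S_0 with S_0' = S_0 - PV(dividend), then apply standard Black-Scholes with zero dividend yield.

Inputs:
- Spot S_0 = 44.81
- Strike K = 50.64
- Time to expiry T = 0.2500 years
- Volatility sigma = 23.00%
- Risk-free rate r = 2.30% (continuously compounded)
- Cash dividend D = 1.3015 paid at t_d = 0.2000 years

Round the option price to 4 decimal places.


Answer: Price = 7.0967

Derivation:
PV(D) = D * exp(-r * t_d) = 1.3015 * 0.99541056 = 1.29552685
S_0' = S_0 - PV(D) = 44.8100 - 1.29552685 = 43.51447315
d1 = (ln(S_0'/K) + (r + sigma^2/2)*T) / (sigma*sqrt(T)) = -1.21117982
d2 = d1 - sigma*sqrt(T) = -1.32617982
exp(-rT) = 0.99426650
N(-d1) = 0.88708675; N(-d2) = 0.90760993
P = K * exp(-rT) * N(-d2) - S_0' * N(-d1) = 50.6400 * 0.99426650 * 0.90760993 - 43.51447315 * 0.88708675 = 7.0967


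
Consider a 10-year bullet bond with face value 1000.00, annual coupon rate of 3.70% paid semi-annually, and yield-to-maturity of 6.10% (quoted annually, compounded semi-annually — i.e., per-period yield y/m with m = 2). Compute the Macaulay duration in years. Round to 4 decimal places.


Coupon per period c = face * coupon_rate / m = 18.500000
Periods per year m = 2; per-period yield y/m = 0.030500
Number of cashflows N = 20
Cashflows (t years, CF_t, discount factor 1/(1+y/m)^(m*t), PV):
  t = 0.5000: CF_t = 18.500000, DF = 0.970403, PV = 17.952450
  t = 1.0000: CF_t = 18.500000, DF = 0.941681, PV = 17.421107
  t = 1.5000: CF_t = 18.500000, DF = 0.913810, PV = 16.905489
  t = 2.0000: CF_t = 18.500000, DF = 0.886764, PV = 16.405133
  t = 2.5000: CF_t = 18.500000, DF = 0.860518, PV = 15.919585
  t = 3.0000: CF_t = 18.500000, DF = 0.835049, PV = 15.448409
  t = 3.5000: CF_t = 18.500000, DF = 0.810334, PV = 14.991178
  t = 4.0000: CF_t = 18.500000, DF = 0.786350, PV = 14.547480
  t = 4.5000: CF_t = 18.500000, DF = 0.763076, PV = 14.116914
  t = 5.0000: CF_t = 18.500000, DF = 0.740491, PV = 13.699092
  t = 5.5000: CF_t = 18.500000, DF = 0.718575, PV = 13.293636
  t = 6.0000: CF_t = 18.500000, DF = 0.697307, PV = 12.900180
  t = 6.5000: CF_t = 18.500000, DF = 0.676669, PV = 12.518370
  t = 7.0000: CF_t = 18.500000, DF = 0.656641, PV = 12.147860
  t = 7.5000: CF_t = 18.500000, DF = 0.637206, PV = 11.788316
  t = 8.0000: CF_t = 18.500000, DF = 0.618347, PV = 11.439414
  t = 8.5000: CF_t = 18.500000, DF = 0.600045, PV = 11.100839
  t = 9.0000: CF_t = 18.500000, DF = 0.582286, PV = 10.772284
  t = 9.5000: CF_t = 18.500000, DF = 0.565052, PV = 10.453454
  t = 10.0000: CF_t = 1018.500000, DF = 0.548328, PV = 558.471623
Price P = sum_t PV_t = 822.292812
Macaulay numerator sum_t t * PV_t:
  t * PV_t at t = 0.5000: 8.976225
  t * PV_t at t = 1.0000: 17.421107
  t * PV_t at t = 1.5000: 25.358234
  t * PV_t at t = 2.0000: 32.810265
  t * PV_t at t = 2.5000: 39.798963
  t * PV_t at t = 3.0000: 46.345226
  t * PV_t at t = 3.5000: 52.469122
  t * PV_t at t = 4.0000: 58.189919
  t * PV_t at t = 4.5000: 63.526112
  t * PV_t at t = 5.0000: 68.495458
  t * PV_t at t = 5.5000: 73.114996
  t * PV_t at t = 6.0000: 77.401081
  t * PV_t at t = 6.5000: 81.369404
  t * PV_t at t = 7.0000: 85.035021
  t * PV_t at t = 7.5000: 88.412374
  t * PV_t at t = 8.0000: 91.515315
  t * PV_t at t = 8.5000: 94.357129
  t * PV_t at t = 9.0000: 96.950557
  t * PV_t at t = 9.5000: 99.307811
  t * PV_t at t = 10.0000: 5584.716234
Macaulay duration D = (sum_t t * PV_t) / P = 6785.570552 / 822.292812 = 8.252012

Answer: Macaulay duration = 8.2520 years


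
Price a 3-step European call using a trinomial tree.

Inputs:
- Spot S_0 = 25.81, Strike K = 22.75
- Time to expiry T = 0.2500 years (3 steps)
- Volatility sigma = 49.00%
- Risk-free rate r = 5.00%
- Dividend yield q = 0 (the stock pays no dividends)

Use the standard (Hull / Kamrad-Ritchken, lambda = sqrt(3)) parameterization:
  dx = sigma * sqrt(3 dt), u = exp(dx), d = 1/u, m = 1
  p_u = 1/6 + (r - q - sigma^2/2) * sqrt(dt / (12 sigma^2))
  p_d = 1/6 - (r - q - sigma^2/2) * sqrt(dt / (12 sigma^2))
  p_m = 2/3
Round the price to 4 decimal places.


dt = T/N = 0.083333; dx = sigma*sqrt(3*dt) = 0.245000
u = exp(dx) = 1.277621; d = 1/u = 0.782705
p_u = 0.154753, p_m = 0.666667, p_d = 0.178580
Discount per step: exp(-r*dt) = 0.995842
Stock lattice S(k, j) with j the centered position index:
  k=0: S(0,+0) = 25.8100
  k=1: S(1,-1) = 20.2016; S(1,+0) = 25.8100; S(1,+1) = 32.9754
  k=2: S(2,-2) = 15.8119; S(2,-1) = 20.2016; S(2,+0) = 25.8100; S(2,+1) = 32.9754; S(2,+2) = 42.1301
  k=3: S(3,-3) = 12.3760; S(3,-2) = 15.8119; S(3,-1) = 20.2016; S(3,+0) = 25.8100; S(3,+1) = 32.9754; S(3,+2) = 42.1301; S(3,+3) = 53.8263
Terminal payoffs V(N, j) = max(S_T - K, 0):
  V(3,-3) = 0.000000; V(3,-2) = 0.000000; V(3,-1) = 0.000000; V(3,+0) = 3.060000; V(3,+1) = 10.225406; V(3,+2) = 19.380082; V(3,+3) = 31.076290
Backward induction: V(k, j) = exp(-r*dt) * [p_u * V(k+1, j+1) + p_m * V(k+1, j) + p_d * V(k+1, j-1)]
  V(2,-2) = exp(-r*dt) * [p_u*0.000000 + p_m*0.000000 + p_d*0.000000] = 0.000000
  V(2,-1) = exp(-r*dt) * [p_u*3.060000 + p_m*0.000000 + p_d*0.000000] = 0.471576
  V(2,+0) = exp(-r*dt) * [p_u*10.225406 + p_m*3.060000 + p_d*0.000000] = 3.607354
  V(2,+1) = exp(-r*dt) * [p_u*19.380082 + p_m*10.225406 + p_d*3.060000] = 10.319438
  V(2,+2) = exp(-r*dt) * [p_u*31.076290 + p_m*19.380082 + p_d*10.225406] = 19.473958
  V(1,-1) = exp(-r*dt) * [p_u*3.607354 + p_m*0.471576 + p_d*0.000000] = 0.869006
  V(1,+0) = exp(-r*dt) * [p_u*10.319438 + p_m*3.607354 + p_d*0.471576] = 4.069095
  V(1,+1) = exp(-r*dt) * [p_u*19.473958 + p_m*10.319438 + p_d*3.607354] = 10.493673
  V(0,+0) = exp(-r*dt) * [p_u*10.493673 + p_m*4.069095 + p_d*0.869006] = 4.473172

Answer: Price = V(0,0) = 4.4732


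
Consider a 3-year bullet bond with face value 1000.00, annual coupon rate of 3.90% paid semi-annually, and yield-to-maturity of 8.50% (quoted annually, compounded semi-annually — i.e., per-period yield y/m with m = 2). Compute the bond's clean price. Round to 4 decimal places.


Coupon per period c = face * coupon_rate / m = 19.500000
Periods per year m = 2; per-period yield y/m = 0.042500
Number of cashflows N = 6
Cashflows (t years, CF_t, discount factor 1/(1+y/m)^(m*t), PV):
  t = 0.5000: CF_t = 19.500000, DF = 0.959233, PV = 18.705036
  t = 1.0000: CF_t = 19.500000, DF = 0.920127, PV = 17.942481
  t = 1.5000: CF_t = 19.500000, DF = 0.882616, PV = 17.211013
  t = 2.0000: CF_t = 19.500000, DF = 0.846634, PV = 16.509365
  t = 2.5000: CF_t = 19.500000, DF = 0.812119, PV = 15.836321
  t = 3.0000: CF_t = 1019.500000, DF = 0.779011, PV = 794.201766
Price P = sum_t PV_t = 880.405980

Answer: Price = 880.4060


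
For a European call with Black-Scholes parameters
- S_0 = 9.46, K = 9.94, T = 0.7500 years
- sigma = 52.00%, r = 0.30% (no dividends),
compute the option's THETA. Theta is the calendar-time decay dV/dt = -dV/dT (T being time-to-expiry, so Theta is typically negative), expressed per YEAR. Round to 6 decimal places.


Answer: Theta = -1.135902

Derivation:
d1 = 0.1202562041; d2 = -0.3300770059
phi(d1) = 0.3960680217; exp(-qT) = 1.0000000000; exp(-rT) = 0.9977525294
Theta = -S*exp(-qT)*phi(d1)*sigma/(2*sqrt(T)) - r*K*exp(-rT)*N(d2) + q*S*exp(-qT)*N(d1)
N(d1) = 0.5478599018; N(d2) = 0.3706708885; sqrt(T) = 0.8660254038
Term 1 = -9.4600 * 1.0000000000 * 0.3960680217 * 0.5200 / (2 * 0.8660254038) = -1.1248733604
Term 2 = -0.0030 * 9.9400 * 0.9977525294 * 0.3706708885 = -0.0110285637
Term 3 = 0 (no dividend yield, q = 0)
Theta = -1.1248733604 + (-0.0110285637) + (0.0000000000) = -1.135902


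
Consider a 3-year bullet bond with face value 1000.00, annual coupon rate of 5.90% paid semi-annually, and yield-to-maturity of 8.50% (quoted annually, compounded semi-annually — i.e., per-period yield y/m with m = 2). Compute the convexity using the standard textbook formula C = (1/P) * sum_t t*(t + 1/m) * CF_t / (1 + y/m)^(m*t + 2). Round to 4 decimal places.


Answer: Convexity = 8.7418

Derivation:
Coupon per period c = face * coupon_rate / m = 29.500000
Periods per year m = 2; per-period yield y/m = 0.042500
Number of cashflows N = 6
Cashflows (t years, CF_t, discount factor 1/(1+y/m)^(m*t), PV):
  t = 0.5000: CF_t = 29.500000, DF = 0.959233, PV = 28.297362
  t = 1.0000: CF_t = 29.500000, DF = 0.920127, PV = 27.143753
  t = 1.5000: CF_t = 29.500000, DF = 0.882616, PV = 26.037173
  t = 2.0000: CF_t = 29.500000, DF = 0.846634, PV = 24.975705
  t = 2.5000: CF_t = 29.500000, DF = 0.812119, PV = 23.957511
  t = 3.0000: CF_t = 1029.500000, DF = 0.779011, PV = 801.991876
Price P = sum_t PV_t = 932.403380
Convexity numerator sum_t t*(t + 1/m) * CF_t / (1+y/m)^(m*t + 2):
  t = 0.5000: term = 13.018586
  t = 1.0000: term = 37.463558
  t = 1.5000: term = 71.872533
  t = 2.0000: term = 114.904130
  t = 2.5000: term = 165.329683
  t = 3.0000: term = 7748.312728
Convexity = (1/P) * sum = 8150.901219 / 932.403380 = 8.741819


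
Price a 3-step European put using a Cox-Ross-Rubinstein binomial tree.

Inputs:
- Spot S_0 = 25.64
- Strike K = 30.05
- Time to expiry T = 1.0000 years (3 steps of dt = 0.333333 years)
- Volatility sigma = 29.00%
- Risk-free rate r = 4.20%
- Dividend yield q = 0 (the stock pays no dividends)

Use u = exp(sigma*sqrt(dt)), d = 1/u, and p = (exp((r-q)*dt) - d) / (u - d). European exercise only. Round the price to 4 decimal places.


dt = T/N = 0.333333
u = exp(sigma*sqrt(dt)) = 1.182264; d = 1/u = 0.845834
p = (exp((r-q)*dt) - d) / (u - d) = 0.500146
Discount per step: exp(-r*dt) = 0.986098
Stock lattice S(k, i) with i counting down-moves:
  k=0: S(0,0) = 25.6400
  k=1: S(1,0) = 30.3133; S(1,1) = 21.6872
  k=2: S(2,0) = 35.8383; S(2,1) = 25.6400; S(2,2) = 18.3438
  k=3: S(3,0) = 42.3703; S(3,1) = 30.3133; S(3,2) = 21.6872; S(3,3) = 15.5158
Terminal payoffs V(N, i) = max(K - S_T, 0):
  V(3,0) = 0.000000; V(3,1) = 0.000000; V(3,2) = 8.362804; V(3,3) = 14.534199
Backward induction: V(k, i) = exp(-r*dt) * [p * V(k+1, i) + (1-p) * V(k+1, i+1)].
  V(2,0) = exp(-r*dt) * [p*0.000000 + (1-p)*0.000000] = 0.000000
  V(2,1) = exp(-r*dt) * [p*0.000000 + (1-p)*8.362804] = 4.122069
  V(2,2) = exp(-r*dt) * [p*8.362804 + (1-p)*14.534199] = 11.288453
  V(1,0) = exp(-r*dt) * [p*0.000000 + (1-p)*4.122069] = 2.031789
  V(1,1) = exp(-r*dt) * [p*4.122069 + (1-p)*11.288453] = 7.597109
  V(0,0) = exp(-r*dt) * [p*2.031789 + (1-p)*7.597109] = 4.746717

Answer: Price = V(0,0) = 4.7467


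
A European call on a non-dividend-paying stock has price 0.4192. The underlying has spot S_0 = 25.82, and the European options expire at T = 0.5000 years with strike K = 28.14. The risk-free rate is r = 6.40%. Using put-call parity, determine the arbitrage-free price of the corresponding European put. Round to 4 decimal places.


Put-call parity: C - P = S_0 * exp(-qT) - K * exp(-rT).
S_0 * exp(-qT) = 25.8200 * 1.00000000 = 25.82000000
K * exp(-rT) = 28.1400 * 0.96850658 = 27.25377522
P = C - S*exp(-qT) + K*exp(-rT)
P = 0.4192 - 25.82000000 + 27.25377522 = 1.8530

Answer: Put price = 1.8530


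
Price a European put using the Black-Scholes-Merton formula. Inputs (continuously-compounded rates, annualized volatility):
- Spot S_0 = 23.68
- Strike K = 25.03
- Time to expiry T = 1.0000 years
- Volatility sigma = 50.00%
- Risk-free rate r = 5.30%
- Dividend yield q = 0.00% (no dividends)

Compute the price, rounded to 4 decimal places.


Answer: Price = 4.7095

Derivation:
d1 = (ln(S/K) + (r - q + 0.5*sigma^2) * T) / (sigma * sqrt(T)) = 0.24511141
d2 = d1 - sigma * sqrt(T) = -0.25488859
exp(-rT) = 0.94838001; exp(-qT) = 1.00000000
P = K * exp(-rT) * N(-d2) - S_0 * exp(-qT) * N(-d1)
N(-d1) = 0.40318508; N(-d2) = 0.60059543
P = 25.0300 * 0.94838001 * 0.60059543 - 23.6800 * 1.00000000 * 0.40318508 = 4.7095


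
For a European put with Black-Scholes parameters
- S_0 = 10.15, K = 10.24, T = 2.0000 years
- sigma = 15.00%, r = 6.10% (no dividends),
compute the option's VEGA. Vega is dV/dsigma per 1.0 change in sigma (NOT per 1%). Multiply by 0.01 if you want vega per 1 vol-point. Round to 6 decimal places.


d1 = 0.6395643463; d2 = 0.4274323119
phi(d1) = 0.3251528792; exp(-qT) = 1.0000000000; exp(-rT) = 0.8851483685
Vega = S * exp(-qT) * phi(d1) * sqrt(T) = 10.1500 * 1.0000000000 * 0.3251528792 * 1.4142135624 = 4.667331

Answer: Vega = 4.667331


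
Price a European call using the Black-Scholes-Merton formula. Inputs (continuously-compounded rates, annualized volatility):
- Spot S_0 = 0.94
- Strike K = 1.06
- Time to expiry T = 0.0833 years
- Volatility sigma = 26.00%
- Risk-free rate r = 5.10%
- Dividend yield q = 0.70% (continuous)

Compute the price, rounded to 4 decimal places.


d1 = (ln(S/K) + (r - q + 0.5*sigma^2) * T) / (sigma * sqrt(T)) = -1.51469590
d2 = d1 - sigma * sqrt(T) = -1.58973643
exp(-rT) = 0.99576071; exp(-qT) = 0.99941707
C = S_0 * exp(-qT) * N(d1) - K * exp(-rT) * N(d2)
N(d1) = 0.06492472; N(d2) = 0.05594711
C = 0.9400 * 0.99941707 * 0.06492472 - 1.0600 * 0.99576071 * 0.05594711 = 0.0019

Answer: Price = 0.0019


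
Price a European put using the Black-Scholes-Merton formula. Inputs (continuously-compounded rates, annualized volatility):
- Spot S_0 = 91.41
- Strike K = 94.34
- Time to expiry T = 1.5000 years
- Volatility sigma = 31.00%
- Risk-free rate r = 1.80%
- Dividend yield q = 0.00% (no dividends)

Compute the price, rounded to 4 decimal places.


d1 = (ln(S/K) + (r - q + 0.5*sigma^2) * T) / (sigma * sqrt(T)) = 0.17785035
d2 = d1 - sigma * sqrt(T) = -0.20182056
exp(-rT) = 0.97336124; exp(-qT) = 1.00000000
P = K * exp(-rT) * N(-d2) - S_0 * exp(-qT) * N(-d1)
N(-d1) = 0.42942025; N(-d2) = 0.57997150
P = 94.3400 * 0.97336124 * 0.57997150 - 91.4100 * 1.00000000 * 0.42942025 = 14.0037

Answer: Price = 14.0037


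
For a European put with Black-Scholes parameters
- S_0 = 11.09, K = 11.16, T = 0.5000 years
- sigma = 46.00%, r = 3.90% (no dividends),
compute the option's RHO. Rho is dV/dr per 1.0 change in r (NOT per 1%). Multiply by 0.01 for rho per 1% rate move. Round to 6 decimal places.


d1 = 0.2032404568; d2 = -0.1220286625
phi(d1) = 0.3907872929; exp(-qT) = 1.0000000000; exp(-rT) = 0.9806888952
N(-d2) = 0.5485618408
Rho = -K*T*exp(-rT)*N(-d2) = -11.1600 * 0.5000 * 0.9806888952 * 0.5485618408 = -3.001864

Answer: Rho = -3.001864


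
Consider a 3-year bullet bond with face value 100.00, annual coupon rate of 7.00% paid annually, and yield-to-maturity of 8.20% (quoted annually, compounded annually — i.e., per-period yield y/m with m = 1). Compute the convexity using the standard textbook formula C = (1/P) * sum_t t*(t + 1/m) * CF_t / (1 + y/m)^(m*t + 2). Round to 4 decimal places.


Coupon per period c = face * coupon_rate / m = 7.000000
Periods per year m = 1; per-period yield y/m = 0.082000
Number of cashflows N = 3
Cashflows (t years, CF_t, discount factor 1/(1+y/m)^(m*t), PV):
  t = 1.0000: CF_t = 7.000000, DF = 0.924214, PV = 6.469501
  t = 2.0000: CF_t = 7.000000, DF = 0.854172, PV = 5.979206
  t = 3.0000: CF_t = 107.000000, DF = 0.789438, PV = 84.469903
Price P = sum_t PV_t = 96.918610
Convexity numerator sum_t t*(t + 1/m) * CF_t / (1+y/m)^(m*t + 2):
  t = 1.0000: term = 11.052137
  t = 2.0000: term = 30.643633
  t = 3.0000: term = 865.822206
Convexity = (1/P) * sum = 907.517975 / 96.918610 = 9.363712

Answer: Convexity = 9.3637


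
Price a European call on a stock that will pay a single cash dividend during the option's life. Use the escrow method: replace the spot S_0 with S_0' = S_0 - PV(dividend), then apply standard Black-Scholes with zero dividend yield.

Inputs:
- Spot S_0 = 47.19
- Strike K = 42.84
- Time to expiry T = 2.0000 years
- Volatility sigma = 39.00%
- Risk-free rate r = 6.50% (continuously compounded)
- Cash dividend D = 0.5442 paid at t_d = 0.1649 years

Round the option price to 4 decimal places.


Answer: Price = 14.3397

Derivation:
PV(D) = D * exp(-r * t_d) = 0.5442 * 0.98933874 = 0.53839814
S_0' = S_0 - PV(D) = 47.1900 - 0.53839814 = 46.65160186
d1 = (ln(S_0'/K) + (r + sigma^2/2)*T) / (sigma*sqrt(T)) = 0.66601303
d2 = d1 - sigma*sqrt(T) = 0.11446974
exp(-rT) = 0.87809543
N(d1) = 0.74729861; N(d2) = 0.54556729
C = S_0' * N(d1) - K * exp(-rT) * N(d2) = 46.65160186 * 0.74729861 - 42.8400 * 0.87809543 * 0.54556729 = 14.3397


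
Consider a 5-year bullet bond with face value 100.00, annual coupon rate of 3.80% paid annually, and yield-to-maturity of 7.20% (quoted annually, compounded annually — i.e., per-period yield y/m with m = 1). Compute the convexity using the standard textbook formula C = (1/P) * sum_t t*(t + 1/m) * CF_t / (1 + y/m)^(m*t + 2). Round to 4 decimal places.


Coupon per period c = face * coupon_rate / m = 3.800000
Periods per year m = 1; per-period yield y/m = 0.072000
Number of cashflows N = 5
Cashflows (t years, CF_t, discount factor 1/(1+y/m)^(m*t), PV):
  t = 1.0000: CF_t = 3.800000, DF = 0.932836, PV = 3.544776
  t = 2.0000: CF_t = 3.800000, DF = 0.870183, PV = 3.306694
  t = 3.0000: CF_t = 3.800000, DF = 0.811738, PV = 3.084603
  t = 4.0000: CF_t = 3.800000, DF = 0.757218, PV = 2.877428
  t = 5.0000: CF_t = 103.800000, DF = 0.706360, PV = 73.320164
Price P = sum_t PV_t = 86.133665
Convexity numerator sum_t t*(t + 1/m) * CF_t / (1+y/m)^(m*t + 2):
  t = 1.0000: term = 6.169205
  t = 2.0000: term = 17.264568
  t = 3.0000: term = 32.210014
  t = 4.0000: term = 50.077758
  t = 5.0000: term = 1914.058075
Convexity = (1/P) * sum = 2019.779621 / 86.133665 = 23.449364

Answer: Convexity = 23.4494


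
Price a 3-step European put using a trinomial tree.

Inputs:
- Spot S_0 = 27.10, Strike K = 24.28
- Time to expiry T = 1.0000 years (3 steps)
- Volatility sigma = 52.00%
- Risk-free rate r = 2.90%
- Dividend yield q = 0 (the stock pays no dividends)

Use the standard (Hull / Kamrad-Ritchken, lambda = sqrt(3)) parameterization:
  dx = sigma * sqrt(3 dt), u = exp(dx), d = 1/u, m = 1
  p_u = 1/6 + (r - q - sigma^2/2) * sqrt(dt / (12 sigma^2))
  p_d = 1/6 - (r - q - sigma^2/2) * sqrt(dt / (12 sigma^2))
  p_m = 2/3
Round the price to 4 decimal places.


dt = T/N = 0.333333; dx = sigma*sqrt(3*dt) = 0.520000
u = exp(dx) = 1.682028; d = 1/u = 0.594521
p_u = 0.132628, p_m = 0.666667, p_d = 0.200705
Discount per step: exp(-r*dt) = 0.990380
Stock lattice S(k, j) with j the centered position index:
  k=0: S(0,+0) = 27.1000
  k=1: S(1,-1) = 16.1115; S(1,+0) = 27.1000; S(1,+1) = 45.5829
  k=2: S(2,-2) = 9.5786; S(2,-1) = 16.1115; S(2,+0) = 27.1000; S(2,+1) = 45.5829; S(2,+2) = 76.6718
  k=3: S(3,-3) = 5.6947; S(3,-2) = 9.5786; S(3,-1) = 16.1115; S(3,+0) = 27.1000; S(3,+1) = 45.5829; S(3,+2) = 76.6718; S(3,+3) = 128.9641
Terminal payoffs V(N, j) = max(K - S_T, 0):
  V(3,-3) = 18.585312; V(3,-2) = 14.701378; V(3,-1) = 8.168493; V(3,+0) = 0.000000; V(3,+1) = 0.000000; V(3,+2) = 0.000000; V(3,+3) = 0.000000
Backward induction: V(k, j) = exp(-r*dt) * [p_u * V(k+1, j+1) + p_m * V(k+1, j) + p_d * V(k+1, j-1)]
  V(2,-2) = exp(-r*dt) * [p_u*8.168493 + p_m*14.701378 + p_d*18.585312] = 14.473866
  V(2,-1) = exp(-r*dt) * [p_u*0.000000 + p_m*8.168493 + p_d*14.701378] = 8.315531
  V(2,+0) = exp(-r*dt) * [p_u*0.000000 + p_m*0.000000 + p_d*8.168493] = 1.623687
  V(2,+1) = exp(-r*dt) * [p_u*0.000000 + p_m*0.000000 + p_d*0.000000] = 0.000000
  V(2,+2) = exp(-r*dt) * [p_u*0.000000 + p_m*0.000000 + p_d*0.000000] = 0.000000
  V(1,-1) = exp(-r*dt) * [p_u*1.623687 + p_m*8.315531 + p_d*14.473866] = 8.580664
  V(1,+0) = exp(-r*dt) * [p_u*0.000000 + p_m*1.623687 + p_d*8.315531] = 2.724959
  V(1,+1) = exp(-r*dt) * [p_u*0.000000 + p_m*0.000000 + p_d*1.623687] = 0.322747
  V(0,+0) = exp(-r*dt) * [p_u*0.322747 + p_m*2.724959 + p_d*8.580664] = 3.547172

Answer: Price = V(0,0) = 3.5472


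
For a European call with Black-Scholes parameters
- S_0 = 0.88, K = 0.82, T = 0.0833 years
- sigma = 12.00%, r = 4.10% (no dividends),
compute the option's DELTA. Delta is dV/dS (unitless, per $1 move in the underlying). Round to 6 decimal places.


Answer: Delta = 0.984415

Derivation:
d1 = 2.1548893916; d2 = 2.1202553043
phi(d1) = 0.0391359938; exp(-qT) = 1.0000000000; exp(-rT) = 0.9965905255
N(d1) = 0.9844147546
Delta = exp(-qT) * N(d1) = 1.0000000000 * 0.9844147546 = 0.984415


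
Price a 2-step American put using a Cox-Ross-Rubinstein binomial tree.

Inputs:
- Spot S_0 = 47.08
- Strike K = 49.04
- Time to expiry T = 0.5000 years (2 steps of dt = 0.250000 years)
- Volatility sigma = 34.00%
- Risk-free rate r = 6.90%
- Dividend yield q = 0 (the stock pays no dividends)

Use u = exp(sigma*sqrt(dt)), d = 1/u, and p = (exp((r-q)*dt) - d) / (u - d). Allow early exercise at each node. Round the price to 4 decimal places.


dt = T/N = 0.250000
u = exp(sigma*sqrt(dt)) = 1.185305; d = 1/u = 0.843665
p = (exp((r-q)*dt) - d) / (u - d) = 0.508532
Discount per step: exp(-r*dt) = 0.982898
Stock lattice S(k, i) with i counting down-moves:
  k=0: S(0,0) = 47.0800
  k=1: S(1,0) = 55.8042; S(1,1) = 39.7197
  k=2: S(2,0) = 66.1449; S(2,1) = 47.0800; S(2,2) = 33.5101
Terminal payoffs V(N, i) = max(K - S_T, 0):
  V(2,0) = 0.000000; V(2,1) = 1.960000; V(2,2) = 15.529853
Backward induction: V(k, i) = exp(-r*dt) * [p * V(k+1, i) + (1-p) * V(k+1, i+1)]; then take max(V_cont, immediate exercise) for American.
  V(1,0) = exp(-r*dt) * [p*0.000000 + (1-p)*1.960000] = 0.946804; exercise = 0.000000; V(1,0) = max -> 0.946804
  V(1,1) = exp(-r*dt) * [p*1.960000 + (1-p)*15.529853] = 8.481575; exercise = 9.320260; V(1,1) = max -> 9.320260
  V(0,0) = exp(-r*dt) * [p*0.946804 + (1-p)*9.320260] = 4.975519; exercise = 1.960000; V(0,0) = max -> 4.975519

Answer: Price = V(0,0) = 4.9755


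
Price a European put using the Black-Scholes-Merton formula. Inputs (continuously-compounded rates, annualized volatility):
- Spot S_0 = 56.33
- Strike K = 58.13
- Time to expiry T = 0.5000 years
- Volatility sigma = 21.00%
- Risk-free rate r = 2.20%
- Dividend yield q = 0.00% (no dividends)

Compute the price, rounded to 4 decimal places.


Answer: Price = 3.9823

Derivation:
d1 = (ln(S/K) + (r - q + 0.5*sigma^2) * T) / (sigma * sqrt(T)) = -0.06350242
d2 = d1 - sigma * sqrt(T) = -0.21199485
exp(-rT) = 0.98906028; exp(-qT) = 1.00000000
P = K * exp(-rT) * N(-d2) - S_0 * exp(-qT) * N(-d1)
N(-d1) = 0.52531679; N(-d2) = 0.58394447
P = 58.1300 * 0.98906028 * 0.58394447 - 56.3300 * 1.00000000 * 0.52531679 = 3.9823


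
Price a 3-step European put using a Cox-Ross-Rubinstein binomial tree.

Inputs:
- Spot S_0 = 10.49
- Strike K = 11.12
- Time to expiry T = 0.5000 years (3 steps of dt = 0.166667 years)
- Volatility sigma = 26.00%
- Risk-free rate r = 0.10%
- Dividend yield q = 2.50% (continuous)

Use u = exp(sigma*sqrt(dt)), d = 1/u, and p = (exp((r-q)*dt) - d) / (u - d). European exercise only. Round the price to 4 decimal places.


dt = T/N = 0.166667
u = exp(sigma*sqrt(dt)) = 1.111983; d = 1/u = 0.899295
p = (exp((r-q)*dt) - d) / (u - d) = 0.454719
Discount per step: exp(-r*dt) = 0.999833
Stock lattice S(k, i) with i counting down-moves:
  k=0: S(0,0) = 10.4900
  k=1: S(1,0) = 11.6647; S(1,1) = 9.4336
  k=2: S(2,0) = 12.9709; S(2,1) = 10.4900; S(2,2) = 8.4836
  k=3: S(3,0) = 14.4235; S(3,1) = 11.6647; S(3,2) = 9.4336; S(3,3) = 7.6292
Terminal payoffs V(N, i) = max(K - S_T, 0):
  V(3,0) = 0.000000; V(3,1) = 0.000000; V(3,2) = 1.686399; V(3,3) = 3.490756
Backward induction: V(k, i) = exp(-r*dt) * [p * V(k+1, i) + (1-p) * V(k+1, i+1)].
  V(2,0) = exp(-r*dt) * [p*0.000000 + (1-p)*0.000000] = 0.000000
  V(2,1) = exp(-r*dt) * [p*0.000000 + (1-p)*1.686399] = 0.919408
  V(2,2) = exp(-r*dt) * [p*1.686399 + (1-p)*3.490756] = 2.669835
  V(1,0) = exp(-r*dt) * [p*0.000000 + (1-p)*0.919408] = 0.501252
  V(1,1) = exp(-r*dt) * [p*0.919408 + (1-p)*2.669835] = 1.873569
  V(0,0) = exp(-r*dt) * [p*0.501252 + (1-p)*1.873569] = 1.249342

Answer: Price = V(0,0) = 1.2493


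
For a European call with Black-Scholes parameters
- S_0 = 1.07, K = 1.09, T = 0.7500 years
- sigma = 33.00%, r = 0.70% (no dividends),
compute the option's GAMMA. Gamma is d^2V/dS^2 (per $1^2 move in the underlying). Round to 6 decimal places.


d1 = 0.0964645656; d2 = -0.1893238177
phi(d1) = 0.3970904306; exp(-qT) = 1.0000000000; exp(-rT) = 0.9947637572
Gamma = exp(-qT) * phi(d1) / (S * sigma * sqrt(T)) = 1.0000000000 * 0.3970904306 / (1.0700 * 0.3300 * 0.8660254038) = 1.298557

Answer: Gamma = 1.298557


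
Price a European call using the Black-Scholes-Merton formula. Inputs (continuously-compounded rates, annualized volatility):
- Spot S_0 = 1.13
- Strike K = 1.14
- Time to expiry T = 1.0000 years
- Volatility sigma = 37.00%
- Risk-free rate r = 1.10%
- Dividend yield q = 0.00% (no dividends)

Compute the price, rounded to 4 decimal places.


d1 = (ln(S/K) + (r - q + 0.5*sigma^2) * T) / (sigma * sqrt(T)) = 0.19091722
d2 = d1 - sigma * sqrt(T) = -0.17908278
exp(-rT) = 0.98906028; exp(-qT) = 1.00000000
C = S_0 * exp(-qT) * N(d1) - K * exp(-rT) * N(d2)
N(d1) = 0.57570477; N(d2) = 0.42893635
C = 1.1300 * 1.00000000 * 0.57570477 - 1.1400 * 0.98906028 * 0.42893635 = 0.1669

Answer: Price = 0.1669


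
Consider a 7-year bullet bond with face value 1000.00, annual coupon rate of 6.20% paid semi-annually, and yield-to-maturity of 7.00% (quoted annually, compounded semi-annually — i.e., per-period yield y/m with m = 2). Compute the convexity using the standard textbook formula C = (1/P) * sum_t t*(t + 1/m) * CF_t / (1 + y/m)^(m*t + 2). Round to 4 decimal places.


Coupon per period c = face * coupon_rate / m = 31.000000
Periods per year m = 2; per-period yield y/m = 0.035000
Number of cashflows N = 14
Cashflows (t years, CF_t, discount factor 1/(1+y/m)^(m*t), PV):
  t = 0.5000: CF_t = 31.000000, DF = 0.966184, PV = 29.951691
  t = 1.0000: CF_t = 31.000000, DF = 0.933511, PV = 28.938832
  t = 1.5000: CF_t = 31.000000, DF = 0.901943, PV = 27.960224
  t = 2.0000: CF_t = 31.000000, DF = 0.871442, PV = 27.014709
  t = 2.5000: CF_t = 31.000000, DF = 0.841973, PV = 26.101168
  t = 3.0000: CF_t = 31.000000, DF = 0.813501, PV = 25.218520
  t = 3.5000: CF_t = 31.000000, DF = 0.785991, PV = 24.365720
  t = 4.0000: CF_t = 31.000000, DF = 0.759412, PV = 23.541758
  t = 4.5000: CF_t = 31.000000, DF = 0.733731, PV = 22.745660
  t = 5.0000: CF_t = 31.000000, DF = 0.708919, PV = 21.976483
  t = 5.5000: CF_t = 31.000000, DF = 0.684946, PV = 21.233317
  t = 6.0000: CF_t = 31.000000, DF = 0.661783, PV = 20.515282
  t = 6.5000: CF_t = 31.000000, DF = 0.639404, PV = 19.821529
  t = 7.0000: CF_t = 1031.000000, DF = 0.617782, PV = 636.933026
Price P = sum_t PV_t = 956.317919
Convexity numerator sum_t t*(t + 1/m) * CF_t / (1+y/m)^(m*t + 2):
  t = 0.5000: term = 13.980112
  t = 1.0000: term = 40.522064
  t = 1.5000: term = 78.303505
  t = 2.0000: term = 126.092600
  t = 2.5000: term = 182.742898
  t = 3.0000: term = 247.188462
  t = 3.5000: term = 318.439242
  t = 4.0000: term = 395.576698
  t = 4.5000: term = 477.749635
  t = 5.0000: term = 564.170262
  t = 5.5000: term = 654.110448
  t = 6.0000: term = 746.898184
  t = 6.5000: term = 841.914218
  t = 7.0000: term = 31215.649236
Convexity = (1/P) * sum = 35903.337564 / 956.317919 = 37.543307

Answer: Convexity = 37.5433


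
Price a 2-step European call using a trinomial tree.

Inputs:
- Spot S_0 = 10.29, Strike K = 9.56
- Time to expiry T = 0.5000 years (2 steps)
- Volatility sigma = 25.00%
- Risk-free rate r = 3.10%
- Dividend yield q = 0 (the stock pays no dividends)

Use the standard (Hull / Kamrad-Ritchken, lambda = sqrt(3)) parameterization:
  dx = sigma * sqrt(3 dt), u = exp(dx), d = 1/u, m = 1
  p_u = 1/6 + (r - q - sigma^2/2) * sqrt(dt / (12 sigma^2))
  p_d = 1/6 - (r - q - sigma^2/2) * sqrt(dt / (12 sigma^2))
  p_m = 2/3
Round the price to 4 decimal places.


Answer: Price = V(0,0) = 1.2349

Derivation:
dt = T/N = 0.250000; dx = sigma*sqrt(3*dt) = 0.216506
u = exp(dx) = 1.241731; d = 1/u = 0.805327
p_u = 0.166522, p_m = 0.666667, p_d = 0.166811
Discount per step: exp(-r*dt) = 0.992280
Stock lattice S(k, j) with j the centered position index:
  k=0: S(0,+0) = 10.2900
  k=1: S(1,-1) = 8.2868; S(1,+0) = 10.2900; S(1,+1) = 12.7774
  k=2: S(2,-2) = 6.6736; S(2,-1) = 8.2868; S(2,+0) = 10.2900; S(2,+1) = 12.7774; S(2,+2) = 15.8661
Terminal payoffs V(N, j) = max(S_T - K, 0):
  V(2,-2) = 0.000000; V(2,-1) = 0.000000; V(2,+0) = 0.730000; V(2,+1) = 3.217412; V(2,+2) = 6.306108
Backward induction: V(k, j) = exp(-r*dt) * [p_u * V(k+1, j+1) + p_m * V(k+1, j) + p_d * V(k+1, j-1)]
  V(1,-1) = exp(-r*dt) * [p_u*0.730000 + p_m*0.000000 + p_d*0.000000] = 0.120623
  V(1,+0) = exp(-r*dt) * [p_u*3.217412 + p_m*0.730000 + p_d*0.000000] = 1.014544
  V(1,+1) = exp(-r*dt) * [p_u*6.306108 + p_m*3.217412 + p_d*0.730000] = 3.291215
  V(0,+0) = exp(-r*dt) * [p_u*3.291215 + p_m*1.014544 + p_d*0.120623] = 1.234937


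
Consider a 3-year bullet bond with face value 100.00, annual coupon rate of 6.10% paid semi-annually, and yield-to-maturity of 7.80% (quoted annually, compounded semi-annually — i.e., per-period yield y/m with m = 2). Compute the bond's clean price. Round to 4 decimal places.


Answer: Price = 95.5296

Derivation:
Coupon per period c = face * coupon_rate / m = 3.050000
Periods per year m = 2; per-period yield y/m = 0.039000
Number of cashflows N = 6
Cashflows (t years, CF_t, discount factor 1/(1+y/m)^(m*t), PV):
  t = 0.5000: CF_t = 3.050000, DF = 0.962464, PV = 2.935515
  t = 1.0000: CF_t = 3.050000, DF = 0.926337, PV = 2.825327
  t = 1.5000: CF_t = 3.050000, DF = 0.891566, PV = 2.719275
  t = 2.0000: CF_t = 3.050000, DF = 0.858100, PV = 2.617204
  t = 2.5000: CF_t = 3.050000, DF = 0.825890, PV = 2.518965
  t = 3.0000: CF_t = 103.050000, DF = 0.794889, PV = 81.913354
Price P = sum_t PV_t = 95.529641


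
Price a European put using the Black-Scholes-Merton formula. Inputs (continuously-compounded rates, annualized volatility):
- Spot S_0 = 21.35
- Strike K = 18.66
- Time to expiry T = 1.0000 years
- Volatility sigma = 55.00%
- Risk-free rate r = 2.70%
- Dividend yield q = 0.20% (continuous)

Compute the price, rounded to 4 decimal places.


d1 = (ln(S/K) + (r - q + 0.5*sigma^2) * T) / (sigma * sqrt(T)) = 0.56530826
d2 = d1 - sigma * sqrt(T) = 0.01530826
exp(-rT) = 0.97336124; exp(-qT) = 0.99800200
P = K * exp(-rT) * N(-d2) - S_0 * exp(-qT) * N(-d1)
N(-d1) = 0.28593205; N(-d2) = 0.49389313
P = 18.6600 * 0.97336124 * 0.49389313 - 21.3500 * 0.99800200 * 0.28593205 = 2.8781

Answer: Price = 2.8781


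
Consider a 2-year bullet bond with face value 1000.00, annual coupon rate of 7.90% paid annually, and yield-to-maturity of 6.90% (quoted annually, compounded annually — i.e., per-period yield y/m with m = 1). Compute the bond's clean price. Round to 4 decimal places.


Answer: Price = 1018.1053

Derivation:
Coupon per period c = face * coupon_rate / m = 79.000000
Periods per year m = 1; per-period yield y/m = 0.069000
Number of cashflows N = 2
Cashflows (t years, CF_t, discount factor 1/(1+y/m)^(m*t), PV):
  t = 1.0000: CF_t = 79.000000, DF = 0.935454, PV = 73.900842
  t = 2.0000: CF_t = 1079.000000, DF = 0.875074, PV = 944.204431
Price P = sum_t PV_t = 1018.105273


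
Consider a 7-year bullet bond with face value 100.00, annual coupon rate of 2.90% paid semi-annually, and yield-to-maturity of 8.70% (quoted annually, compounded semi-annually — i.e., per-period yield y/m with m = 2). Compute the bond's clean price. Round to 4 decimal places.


Answer: Price = 70.0628

Derivation:
Coupon per period c = face * coupon_rate / m = 1.450000
Periods per year m = 2; per-period yield y/m = 0.043500
Number of cashflows N = 14
Cashflows (t years, CF_t, discount factor 1/(1+y/m)^(m*t), PV):
  t = 0.5000: CF_t = 1.450000, DF = 0.958313, PV = 1.389554
  t = 1.0000: CF_t = 1.450000, DF = 0.918365, PV = 1.331629
  t = 1.5000: CF_t = 1.450000, DF = 0.880081, PV = 1.276117
  t = 2.0000: CF_t = 1.450000, DF = 0.843393, PV = 1.222920
  t = 2.5000: CF_t = 1.450000, DF = 0.808235, PV = 1.171941
  t = 3.0000: CF_t = 1.450000, DF = 0.774543, PV = 1.123087
  t = 3.5000: CF_t = 1.450000, DF = 0.742254, PV = 1.076269
  t = 4.0000: CF_t = 1.450000, DF = 0.711312, PV = 1.031403
  t = 4.5000: CF_t = 1.450000, DF = 0.681660, PV = 0.988407
  t = 5.0000: CF_t = 1.450000, DF = 0.653244, PV = 0.947204
  t = 5.5000: CF_t = 1.450000, DF = 0.626013, PV = 0.907718
  t = 6.0000: CF_t = 1.450000, DF = 0.599916, PV = 0.869878
  t = 6.5000: CF_t = 1.450000, DF = 0.574908, PV = 0.833616
  t = 7.0000: CF_t = 101.450000, DF = 0.550942, PV = 55.893036
Price P = sum_t PV_t = 70.062781


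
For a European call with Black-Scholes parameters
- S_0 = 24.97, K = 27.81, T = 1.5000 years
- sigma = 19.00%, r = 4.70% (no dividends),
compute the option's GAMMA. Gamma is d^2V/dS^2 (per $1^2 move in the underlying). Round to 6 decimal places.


Answer: Gamma = 0.068593

Derivation:
d1 = -0.0435990436; d2 = -0.2763005691
phi(d1) = 0.3985632905; exp(-qT) = 1.0000000000; exp(-rT) = 0.9319277395
Gamma = exp(-qT) * phi(d1) / (S * sigma * sqrt(T)) = 1.0000000000 * 0.3985632905 / (24.9700 * 0.1900 * 1.2247448714) = 0.068593


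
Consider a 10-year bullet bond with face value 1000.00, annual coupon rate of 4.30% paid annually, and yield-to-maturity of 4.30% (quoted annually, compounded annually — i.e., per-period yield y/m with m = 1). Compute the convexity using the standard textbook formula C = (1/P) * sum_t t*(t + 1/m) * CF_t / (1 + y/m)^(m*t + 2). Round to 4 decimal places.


Answer: Convexity = 78.9717

Derivation:
Coupon per period c = face * coupon_rate / m = 43.000000
Periods per year m = 1; per-period yield y/m = 0.043000
Number of cashflows N = 10
Cashflows (t years, CF_t, discount factor 1/(1+y/m)^(m*t), PV):
  t = 1.0000: CF_t = 43.000000, DF = 0.958773, PV = 41.227229
  t = 2.0000: CF_t = 43.000000, DF = 0.919245, PV = 39.527545
  t = 3.0000: CF_t = 43.000000, DF = 0.881347, PV = 37.897934
  t = 4.0000: CF_t = 43.000000, DF = 0.845012, PV = 36.335507
  t = 5.0000: CF_t = 43.000000, DF = 0.810174, PV = 34.837495
  t = 6.0000: CF_t = 43.000000, DF = 0.776773, PV = 33.401241
  t = 7.0000: CF_t = 43.000000, DF = 0.744749, PV = 32.024201
  t = 8.0000: CF_t = 43.000000, DF = 0.714045, PV = 30.703931
  t = 9.0000: CF_t = 43.000000, DF = 0.684607, PV = 29.438093
  t = 10.0000: CF_t = 1043.000000, DF = 0.656382, PV = 684.606825
Price P = sum_t PV_t = 1000.000000
Convexity numerator sum_t t*(t + 1/m) * CF_t / (1+y/m)^(m*t + 2):
  t = 1.0000: term = 75.795867
  t = 2.0000: term = 218.013041
  t = 3.0000: term = 418.049934
  t = 4.0000: term = 668.024823
  t = 5.0000: term = 960.726016
  t = 6.0000: term = 1289.565122
  t = 7.0000: term = 1648.533234
  t = 8.0000: term = 2032.159855
  t = 9.0000: term = 2435.474419
  t = 10.0000: term = 69225.371084
Convexity = (1/P) * sum = 78971.713395 / 1000.000000 = 78.971713


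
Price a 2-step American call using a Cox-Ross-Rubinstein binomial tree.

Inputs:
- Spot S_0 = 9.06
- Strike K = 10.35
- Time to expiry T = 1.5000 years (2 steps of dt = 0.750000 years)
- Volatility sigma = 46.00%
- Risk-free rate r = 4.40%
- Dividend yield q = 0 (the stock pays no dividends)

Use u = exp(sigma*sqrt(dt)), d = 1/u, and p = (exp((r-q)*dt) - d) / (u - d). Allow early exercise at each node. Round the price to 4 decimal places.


dt = T/N = 0.750000
u = exp(sigma*sqrt(dt)) = 1.489398; d = 1/u = 0.671412
p = (exp((r-q)*dt) - d) / (u - d) = 0.442720
Discount per step: exp(-r*dt) = 0.967539
Stock lattice S(k, i) with i counting down-moves:
  k=0: S(0,0) = 9.0600
  k=1: S(1,0) = 13.4939; S(1,1) = 6.0830
  k=2: S(2,0) = 20.0978; S(2,1) = 9.0600; S(2,2) = 4.0842
Terminal payoffs V(N, i) = max(S_T - K, 0):
  V(2,0) = 9.747843; V(2,1) = 0.000000; V(2,2) = 0.000000
Backward induction: V(k, i) = exp(-r*dt) * [p * V(k+1, i) + (1-p) * V(k+1, i+1)]; then take max(V_cont, immediate exercise) for American.
  V(1,0) = exp(-r*dt) * [p*9.747843 + (1-p)*0.000000] = 4.175473; exercise = 3.143941; V(1,0) = max -> 4.175473
  V(1,1) = exp(-r*dt) * [p*0.000000 + (1-p)*0.000000] = 0.000000; exercise = 0.000000; V(1,1) = max -> 0.000000
  V(0,0) = exp(-r*dt) * [p*4.175473 + (1-p)*0.000000] = 1.788557; exercise = 0.000000; V(0,0) = max -> 1.788557

Answer: Price = V(0,0) = 1.7886


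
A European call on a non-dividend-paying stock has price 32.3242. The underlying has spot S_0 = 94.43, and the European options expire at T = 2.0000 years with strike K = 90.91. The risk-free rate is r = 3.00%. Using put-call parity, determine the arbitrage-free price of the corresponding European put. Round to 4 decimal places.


Put-call parity: C - P = S_0 * exp(-qT) - K * exp(-rT).
S_0 * exp(-qT) = 94.4300 * 1.00000000 = 94.43000000
K * exp(-rT) = 90.9100 * 0.94176453 = 85.61581375
P = C - S*exp(-qT) + K*exp(-rT)
P = 32.3242 - 94.43000000 + 85.61581375 = 23.5100

Answer: Put price = 23.5100


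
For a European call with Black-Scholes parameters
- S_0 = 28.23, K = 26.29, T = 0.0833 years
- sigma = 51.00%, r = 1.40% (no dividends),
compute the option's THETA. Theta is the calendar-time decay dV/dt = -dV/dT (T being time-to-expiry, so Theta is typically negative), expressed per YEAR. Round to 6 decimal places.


d1 = 0.5652096982; d2 = 0.4180148274
phi(d1) = 0.3400476464; exp(-qT) = 1.0000000000; exp(-rT) = 0.9988344797
Theta = -S*exp(-qT)*phi(d1)*sigma/(2*sqrt(T)) - r*K*exp(-rT)*N(d2) + q*S*exp(-qT)*N(d1)
N(d1) = 0.7140344295; N(d2) = 0.6620318618; sqrt(T) = 0.2886173938
Term 1 = -28.2300 * 1.0000000000 * 0.3400476464 * 0.5100 / (2 * 0.2886173938) = -8.4814153351
Term 2 = -0.0140 * 26.2900 * 0.9988344797 * 0.6620318618 = -0.2433834477
Term 3 = 0 (no dividend yield, q = 0)
Theta = -8.4814153351 + (-0.2433834477) + (0.0000000000) = -8.724799

Answer: Theta = -8.724799


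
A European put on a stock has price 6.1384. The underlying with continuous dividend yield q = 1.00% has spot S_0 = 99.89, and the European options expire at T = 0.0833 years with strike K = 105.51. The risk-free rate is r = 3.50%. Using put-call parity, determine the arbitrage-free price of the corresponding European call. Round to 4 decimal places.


Put-call parity: C - P = S_0 * exp(-qT) - K * exp(-rT).
S_0 * exp(-qT) = 99.8900 * 0.99916735 = 99.80682628
K * exp(-rT) = 105.5100 * 0.99708875 = 105.20283358
C = P + S*exp(-qT) - K*exp(-rT)
C = 6.1384 + 99.80682628 - 105.20283358 = 0.7424

Answer: Call price = 0.7424


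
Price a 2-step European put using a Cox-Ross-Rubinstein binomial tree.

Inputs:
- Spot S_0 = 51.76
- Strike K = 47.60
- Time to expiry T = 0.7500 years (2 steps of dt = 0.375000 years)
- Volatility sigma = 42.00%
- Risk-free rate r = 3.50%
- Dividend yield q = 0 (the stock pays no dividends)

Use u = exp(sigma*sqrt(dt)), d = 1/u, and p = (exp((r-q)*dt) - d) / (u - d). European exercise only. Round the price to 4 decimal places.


Answer: Price = V(0,0) = 4.7052

Derivation:
dt = T/N = 0.375000
u = exp(sigma*sqrt(dt)) = 1.293299; d = 1/u = 0.773216
p = (exp((r-q)*dt) - d) / (u - d) = 0.461456
Discount per step: exp(-r*dt) = 0.986961
Stock lattice S(k, i) with i counting down-moves:
  k=0: S(0,0) = 51.7600
  k=1: S(1,0) = 66.9412; S(1,1) = 40.0217
  k=2: S(2,0) = 86.5749; S(2,1) = 51.7600; S(2,2) = 30.9454
Terminal payoffs V(N, i) = max(K - S_T, 0):
  V(2,0) = 0.000000; V(2,1) = 0.000000; V(2,2) = 16.654586
Backward induction: V(k, i) = exp(-r*dt) * [p * V(k+1, i) + (1-p) * V(k+1, i+1)].
  V(1,0) = exp(-r*dt) * [p*0.000000 + (1-p)*0.000000] = 0.000000
  V(1,1) = exp(-r*dt) * [p*0.000000 + (1-p)*16.654586] = 8.852280
  V(0,0) = exp(-r*dt) * [p*0.000000 + (1-p)*8.852280] = 4.705182


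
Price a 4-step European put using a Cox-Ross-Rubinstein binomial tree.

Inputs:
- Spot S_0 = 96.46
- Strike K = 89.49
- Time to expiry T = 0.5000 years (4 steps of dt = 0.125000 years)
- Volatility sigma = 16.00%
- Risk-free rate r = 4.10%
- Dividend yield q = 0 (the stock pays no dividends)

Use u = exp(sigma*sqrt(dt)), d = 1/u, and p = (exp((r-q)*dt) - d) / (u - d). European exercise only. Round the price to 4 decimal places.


dt = T/N = 0.125000
u = exp(sigma*sqrt(dt)) = 1.058199; d = 1/u = 0.945002
p = (exp((r-q)*dt) - d) / (u - d) = 0.531253
Discount per step: exp(-r*dt) = 0.994888
Stock lattice S(k, i) with i counting down-moves:
  k=0: S(0,0) = 96.4600
  k=1: S(1,0) = 102.0739; S(1,1) = 91.1549
  k=2: S(2,0) = 108.0145; S(2,1) = 96.4600; S(2,2) = 86.1415
  k=3: S(3,0) = 114.3009; S(3,1) = 102.0739; S(3,2) = 91.1549; S(3,3) = 81.4039
  k=4: S(4,0) = 120.9531; S(4,1) = 108.0145; S(4,2) = 96.4600; S(4,3) = 86.1415; S(4,4) = 76.9268
Terminal payoffs V(N, i) = max(K - S_T, 0):
  V(4,0) = 0.000000; V(4,1) = 0.000000; V(4,2) = 0.000000; V(4,3) = 3.348497; V(4,4) = 12.563206
Backward induction: V(k, i) = exp(-r*dt) * [p * V(k+1, i) + (1-p) * V(k+1, i+1)].
  V(3,0) = exp(-r*dt) * [p*0.000000 + (1-p)*0.000000] = 0.000000
  V(3,1) = exp(-r*dt) * [p*0.000000 + (1-p)*0.000000] = 0.000000
  V(3,2) = exp(-r*dt) * [p*0.000000 + (1-p)*3.348497] = 1.561575
  V(3,3) = exp(-r*dt) * [p*3.348497 + (1-p)*12.563206] = 7.628669
  V(2,0) = exp(-r*dt) * [p*0.000000 + (1-p)*0.000000] = 0.000000
  V(2,1) = exp(-r*dt) * [p*0.000000 + (1-p)*1.561575] = 0.728242
  V(2,2) = exp(-r*dt) * [p*1.561575 + (1-p)*7.628669] = 4.382988
  V(1,0) = exp(-r*dt) * [p*0.000000 + (1-p)*0.728242] = 0.339617
  V(1,1) = exp(-r*dt) * [p*0.728242 + (1-p)*4.382988] = 2.428914
  V(0,0) = exp(-r*dt) * [p*0.339617 + (1-p)*2.428914] = 1.312227

Answer: Price = V(0,0) = 1.3122
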